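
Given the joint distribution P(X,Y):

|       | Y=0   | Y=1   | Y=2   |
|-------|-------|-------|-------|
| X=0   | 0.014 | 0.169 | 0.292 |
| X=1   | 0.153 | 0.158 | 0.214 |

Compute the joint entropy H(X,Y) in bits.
2.3493 bits

H(X,Y) = -Σ_{x,y} P(x,y) log₂ P(x,y). Per-cell terms -P(x,y)·log₂P(x,y):
  X=0: 0.0862, 0.4335, 0.5186
  X=1: 0.4144, 0.4206, 0.4760
Sum of the 6 terms: H(X,Y) = 2.3493 bits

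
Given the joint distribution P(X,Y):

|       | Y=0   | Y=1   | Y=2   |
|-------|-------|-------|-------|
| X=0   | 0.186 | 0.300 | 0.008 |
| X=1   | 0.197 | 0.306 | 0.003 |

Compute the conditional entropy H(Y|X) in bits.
1.0379 bits

H(Y|X) = H(X,Y) - H(X)

H(X,Y) = -Σ_{x,y} P(x,y) log₂ P(x,y). Per-cell terms -P(x,y)·log₂P(x,y):
  X=0: 0.4514, 0.5211, 0.0557
  X=1: 0.4617, 0.5228, 0.0251
Sum of the 6 terms: H(X,Y) = 2.0378 bits

Marginal of X (row sums):
  P(X=0) = 0.186 + 0.300 + 0.008 = 0.494
  P(X=1) = 0.197 + 0.306 + 0.003 = 0.506
H(X) = -[0.494·log₂(0.494) + 0.506·log₂(0.506)]
  = 0.5026 + 0.4973 = 0.9999 bits

H(Y|X) = H(X,Y) - H(X) = 2.0378 - 0.9999 = 1.0379 bits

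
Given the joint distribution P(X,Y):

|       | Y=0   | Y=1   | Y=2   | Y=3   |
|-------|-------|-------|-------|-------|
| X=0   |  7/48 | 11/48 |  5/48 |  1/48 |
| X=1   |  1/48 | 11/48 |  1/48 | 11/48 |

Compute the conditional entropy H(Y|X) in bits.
1.5553 bits

H(Y|X) = H(X,Y) - H(X)

H(X,Y) = -Σ_{x,y} P(x,y) log₂ P(x,y). Per-cell terms -P(x,y)·log₂P(x,y):
  X=0: 0.40507, 0.48710, 0.33990, 0.11635
  X=1: 0.11635, 0.48710, 0.11635, 0.48710
Sum of the 8 terms: H(X,Y) = 2.5553 bits

Marginal of X (row sums):
  P(X=0) = 7/48 + 11/48 + 5/48 + 1/48 = 1/2
  P(X=1) = 1/48 + 11/48 + 1/48 + 11/48 = 1/2
H(X) = -[(1/2)·log₂(1/2) + (1/2)·log₂(1/2)]
  = 0.50000 + 0.50000 = 1.0000 bits

H(Y|X) = H(X,Y) - H(X) = 2.5553 - 1.0000 = 1.5553 bits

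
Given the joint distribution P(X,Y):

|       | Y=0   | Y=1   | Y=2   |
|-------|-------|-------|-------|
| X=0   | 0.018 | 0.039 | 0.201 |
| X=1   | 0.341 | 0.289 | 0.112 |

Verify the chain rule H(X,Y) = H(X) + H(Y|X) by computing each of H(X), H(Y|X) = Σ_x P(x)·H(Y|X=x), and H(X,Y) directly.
H(X) = 0.8237 bits, H(Y|X) = 1.3290 bits, H(X,Y) = 2.1527 bits

Marginal of X (row sums):
  P(X=0) = 0.018 + 0.039 + 0.201 = 0.258
  P(X=1) = 0.341 + 0.289 + 0.112 = 0.742
H(X) = -[0.258·log₂(0.258) + 0.742·log₂(0.742)]
  = 0.5043 + 0.3194 = 0.8237 bits

H(Y|X) = Σ_x P(x)·H(Y|X=x):
  X=0: P(X=0) = 0.258, P(Y|X=0) = (3/43, 13/86, 67/86) → H(Y|X=0) = 0.9606
  X=1: P(X=1) = 0.742, P(Y|X=1) = (341/742, 289/742, 8/53) → H(Y|X=1) = 1.4571
H(Y|X) = 0.258·0.9606 + 0.742·1.4571 = 1.3290 bits

H(X,Y) = -Σ_{x,y} P(x,y) log₂ P(x,y). Per-cell terms -P(x,y)·log₂P(x,y):
  X=0: 0.1043, 0.1825, 0.4653
  X=1: 0.5293, 0.5176, 0.3537
Sum of the 6 terms: H(X,Y) = 2.1527 bits

Chain rule check:
  H(X) + H(Y|X) = 0.8237 + 1.3290 = 2.1527 bits
  H(X,Y) = 2.1527 bits
✓ Chain rule verified.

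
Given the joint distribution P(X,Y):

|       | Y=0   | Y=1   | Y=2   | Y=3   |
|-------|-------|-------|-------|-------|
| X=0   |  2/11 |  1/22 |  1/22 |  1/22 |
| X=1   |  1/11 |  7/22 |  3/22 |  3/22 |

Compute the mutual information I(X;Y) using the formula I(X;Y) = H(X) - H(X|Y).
0.1593 bits

I(X;Y) = H(X) - H(X|Y)

Marginal of X (row sums):
  P(X=0) = 2/11 + 1/22 + 1/22 + 1/22 = 7/22
  P(X=1) = 1/11 + 7/22 + 3/22 + 3/22 = 15/22
H(X) = -[(7/22)·log₂(7/22) + (15/22)·log₂(15/22)]
  = 0.5257 + 0.3767 = 0.9024 bits

Marginal of Y (column sums):
  P(Y=0) = 2/11 + 1/11 = 3/11
  P(Y=1) = 1/22 + 7/22 = 4/11
  P(Y=2) = 1/22 + 3/22 = 2/11
  P(Y=3) = 1/22 + 3/22 = 2/11
H(X|Y) = Σ_y P(y)·H(X|Y=y):
  Y=0: P(Y=0) = 3/11, P(X|Y=0) = (2/3, 1/3) → H(X|Y=0) = 0.9183
  Y=1: P(Y=1) = 4/11, P(X|Y=1) = (1/8, 7/8) → H(X|Y=1) = 0.5436
  Y=2: P(Y=2) = 2/11, P(X|Y=2) = (1/4, 3/4) → H(X|Y=2) = 0.8113
  Y=3: P(Y=3) = 2/11, P(X|Y=3) = (1/4, 3/4) → H(X|Y=3) = 0.8113
H(X|Y) = (3/11)·0.9183 + (4/11)·0.5436 + (2/11)·0.8113 + (2/11)·0.8113 = 0.7431 bits

I(X;Y) = H(X) - H(X|Y) = 0.9024 - 0.7431 = 0.1593 bits

Cross-check via I(X;Y) = H(X) + H(Y) - H(X,Y): computing H(Y) from the column sums and H(X,Y) from the 8 cells in the same way gives H(Y) = 1.9363 bits and H(X,Y) = 2.6794 bits, so
I(X;Y) = 0.9024 + 1.9363 - 2.6794 = 0.1593 bits ✓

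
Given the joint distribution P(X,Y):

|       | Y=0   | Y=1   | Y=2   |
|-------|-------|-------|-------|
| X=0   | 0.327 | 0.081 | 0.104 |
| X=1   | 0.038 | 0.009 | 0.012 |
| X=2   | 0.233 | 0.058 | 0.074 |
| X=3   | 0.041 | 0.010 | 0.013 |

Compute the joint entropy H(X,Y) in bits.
2.8204 bits

H(X,Y) = -Σ_{x,y} P(x,y) log₂ P(x,y). Per-cell terms -P(x,y)·log₂P(x,y):
  X=0: 0.5273, 0.2937, 0.3396
  X=1: 0.1793, 0.0612, 0.0766
  X=2: 0.4897, 0.2383, 0.2780
  X=3: 0.1889, 0.0664, 0.0814
Sum of the 12 terms: H(X,Y) = 2.8204 bits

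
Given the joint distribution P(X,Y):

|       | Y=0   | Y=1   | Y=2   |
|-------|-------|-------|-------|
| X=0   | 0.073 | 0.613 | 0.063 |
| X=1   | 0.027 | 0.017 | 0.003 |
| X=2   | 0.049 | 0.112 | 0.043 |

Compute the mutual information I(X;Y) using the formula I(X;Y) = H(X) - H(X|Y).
0.0771 bits

I(X;Y) = H(X) - H(X|Y)

Marginal of X (row sums):
  P(X=0) = 0.073 + 0.613 + 0.063 = 0.749
  P(X=1) = 0.027 + 0.017 + 0.003 = 0.047
  P(X=2) = 0.049 + 0.112 + 0.043 = 0.204
H(X) = -[0.749·log₂(0.749) + 0.047·log₂(0.047) + 0.204·log₂(0.204)]
  = 0.31230 + 0.20733 + 0.46785 = 0.9875 bits

Marginal of Y (column sums):
  P(Y=0) = 0.073 + 0.027 + 0.049 = 0.149
  P(Y=1) = 0.613 + 0.017 + 0.112 = 0.742
  P(Y=2) = 0.063 + 0.003 + 0.043 = 0.109
H(X|Y) = Σ_y P(y)·H(X|Y=y):
  Y=0: P(Y=0) = 0.149, P(X|Y=0) = (73/149, 27/149, 49/149) → H(X|Y=0) = 1.47850
  Y=1: P(Y=1) = 0.742, P(X|Y=1) = (613/742, 17/742, 8/53) → H(X|Y=1) = 0.76421
  Y=2: P(Y=2) = 0.109, P(X|Y=2) = (63/109, 3/109, 43/109) → H(X|Y=2) = 1.12917
H(X|Y) = 0.149·1.47850 + 0.742·0.76421 + 0.109·1.12917 = 0.9104 bits

I(X;Y) = H(X) - H(X|Y) = 0.9875 - 0.9104 = 0.0771 bits

Cross-check via I(X;Y) = H(X) + H(Y) - H(X,Y): computing H(Y) from the column sums and H(X,Y) from the 9 cells in the same way gives H(Y) = 1.0772 bits and H(X,Y) = 1.9876 bits, so
I(X;Y) = 0.9875 + 1.0772 - 1.9876 = 0.0771 bits ✓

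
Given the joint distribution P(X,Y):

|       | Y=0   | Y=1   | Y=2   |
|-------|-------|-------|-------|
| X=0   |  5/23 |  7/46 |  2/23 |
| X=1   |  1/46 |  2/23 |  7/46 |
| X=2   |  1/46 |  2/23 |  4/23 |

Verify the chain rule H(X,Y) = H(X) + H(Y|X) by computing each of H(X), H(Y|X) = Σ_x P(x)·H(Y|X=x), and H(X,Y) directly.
H(X) = 1.5374 bits, H(Y|X) = 1.3661 bits, H(X,Y) = 2.9035 bits

Marginal of X (row sums):
  P(X=0) = 5/23 + 7/46 + 2/23 = 21/46
  P(X=1) = 1/46 + 2/23 + 7/46 = 6/23
  P(X=2) = 1/46 + 2/23 + 4/23 = 13/46
H(X) = -[(21/46)·log₂(21/46) + (6/23)·log₂(6/23) + (13/46)·log₂(13/46)]
  = 0.51644 + 0.50572 + 0.51523 = 1.5374 bits

H(Y|X) = Σ_x P(x)·H(Y|X=x):
  X=0: P(X=0) = 21/46, P(Y|X=0) = (10/21, 1/3, 4/21) → H(Y|X=0) = 1.49371
  X=1: P(X=1) = 6/23, P(Y|X=1) = (1/12, 1/3, 7/12) → H(Y|X=1) = 1.28067
  X=2: P(X=2) = 13/46, P(Y|X=2) = (1/13, 4/13, 8/13) → H(Y|X=2) = 1.23890
H(Y|X) = (21/46)·1.49371 + (6/23)·1.28067 + (13/46)·1.23890 = 1.3661 bits

H(X,Y) = -Σ_{x,y} P(x,y) log₂ P(x,y). Per-cell terms -P(x,y)·log₂P(x,y):
  X=0: 0.47862, 0.41334, 0.30640
  X=1: 0.12008, 0.30640, 0.41334
  X=2: 0.12008, 0.30640, 0.43888
Sum of the 9 terms: H(X,Y) = 2.9035 bits

Chain rule check:
  H(X) + H(Y|X) = 1.5374 + 1.3661 = 2.9035 bits
  H(X,Y) = 2.9035 bits
✓ Chain rule verified.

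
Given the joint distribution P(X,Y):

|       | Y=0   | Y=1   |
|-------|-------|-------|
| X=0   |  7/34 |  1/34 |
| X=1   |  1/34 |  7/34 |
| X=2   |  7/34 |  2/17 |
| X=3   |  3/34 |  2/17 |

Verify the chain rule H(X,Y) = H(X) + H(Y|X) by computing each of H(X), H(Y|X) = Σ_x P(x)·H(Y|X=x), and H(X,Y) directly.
H(X) = 1.9785 bits, H(Y|X) = 0.7646 bits, H(X,Y) = 2.7431 bits

Marginal of X (row sums):
  P(X=0) = 7/34 + 1/34 = 4/17
  P(X=1) = 1/34 + 7/34 = 4/17
  P(X=2) = 7/34 + 2/17 = 11/34
  P(X=3) = 3/34 + 2/17 = 7/34
H(X) = -[(4/17)·log₂(4/17) + (4/17)·log₂(4/17) + (11/34)·log₂(11/34) + (7/34)·log₂(7/34)]
  = 0.491168 + 0.491168 + 0.526716 + 0.469434 = 1.9785 bits

H(Y|X) = Σ_x P(x)·H(Y|X=x):
  X=0: P(X=0) = 4/17, P(Y|X=0) = (7/8, 1/8) → H(Y|X=0) = 0.543564
  X=1: P(X=1) = 4/17, P(Y|X=1) = (1/8, 7/8) → H(Y|X=1) = 0.543564
  X=2: P(X=2) = 11/34, P(Y|X=2) = (7/11, 4/11) → H(Y|X=2) = 0.945660
  X=3: P(X=3) = 7/34, P(Y|X=3) = (3/7, 4/7) → H(Y|X=3) = 0.985228
H(Y|X) = (4/17)·0.543564 + (4/17)·0.543564 + (11/34)·0.945660 + (7/34)·0.985228 = 0.7646 bits

H(X,Y) = -Σ_{x,y} P(x,y) log₂ P(x,y). Per-cell terms -P(x,y)·log₂P(x,y):
  X=0: 0.469434, 0.149631
  X=1: 0.149631, 0.469434
  X=2: 0.469434, 0.363231
  X=3: 0.309044, 0.363231
Sum of the 8 terms: H(X,Y) = 2.7431 bits

Chain rule check:
  H(X) + H(Y|X) = 1.9785 + 0.7646 = 2.7431 bits
  H(X,Y) = 2.7431 bits
✓ Chain rule verified.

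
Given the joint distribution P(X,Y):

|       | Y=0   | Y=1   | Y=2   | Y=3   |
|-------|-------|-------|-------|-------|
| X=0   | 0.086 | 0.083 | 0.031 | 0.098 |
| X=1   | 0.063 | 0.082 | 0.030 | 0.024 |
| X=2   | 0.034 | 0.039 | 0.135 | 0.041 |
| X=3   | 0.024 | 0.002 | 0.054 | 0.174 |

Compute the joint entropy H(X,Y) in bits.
3.6550 bits

H(X,Y) = -Σ_{x,y} P(x,y) log₂ P(x,y). Per-cell terms -P(x,y)·log₂P(x,y):
  X=0: 0.3044, 0.2980, 0.1554, 0.3284
  X=1: 0.2513, 0.2959, 0.1518, 0.1291
  X=2: 0.1659, 0.1825, 0.3900, 0.1889
  X=3: 0.1291, 0.0179, 0.2274, 0.4390
Sum of the 16 terms: H(X,Y) = 3.6550 bits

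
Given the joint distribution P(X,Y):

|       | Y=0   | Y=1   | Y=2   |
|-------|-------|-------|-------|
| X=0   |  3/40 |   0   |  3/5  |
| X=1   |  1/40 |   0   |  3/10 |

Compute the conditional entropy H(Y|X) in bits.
0.4669 bits

H(Y|X) = H(X,Y) - H(X)

H(X,Y) = -Σ_{x,y} P(x,y) log₂ P(x,y). Per-cell terms -P(x,y)·log₂P(x,y):
  X=0: 0.28027, 0.00000, 0.44218
  X=1: 0.13305, 0.00000, 0.52109
  (cells with P = 0 contribute 0)
Sum of the 6 terms: H(X,Y) = 1.3766 bits

Marginal of X (row sums):
  P(X=0) = 3/40 + 0 + 3/5 = 27/40
  P(X=1) = 1/40 + 0 + 3/10 = 13/40
H(X) = -[(27/40)·log₂(27/40) + (13/40)·log₂(13/40)]
  = 0.38275 + 0.52698 = 0.9097 bits

H(Y|X) = H(X,Y) - H(X) = 1.3766 - 0.9097 = 0.4669 bits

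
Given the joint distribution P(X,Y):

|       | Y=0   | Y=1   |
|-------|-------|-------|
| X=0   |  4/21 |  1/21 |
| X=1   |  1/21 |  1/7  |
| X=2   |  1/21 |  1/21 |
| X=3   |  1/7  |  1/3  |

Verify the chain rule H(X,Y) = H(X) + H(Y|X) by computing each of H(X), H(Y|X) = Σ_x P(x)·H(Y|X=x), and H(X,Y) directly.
H(X) = 1.7814 bits, H(Y|X) = 0.8413 bits, H(X,Y) = 2.6227 bits

Marginal of X (row sums):
  P(X=0) = 4/21 + 1/21 = 5/21
  P(X=1) = 1/21 + 1/7 = 4/21
  P(X=2) = 1/21 + 1/21 = 2/21
  P(X=3) = 1/7 + 1/3 = 10/21
H(X) = -[(5/21)·log₂(5/21) + (4/21)·log₂(4/21) + (2/21)·log₂(2/21) + (10/21)·log₂(10/21)]
  = 0.49295 + 0.45568 + 0.32308 + 0.50971 = 1.7814 bits

H(Y|X) = Σ_x P(x)·H(Y|X=x):
  X=0: P(X=0) = 5/21, P(Y|X=0) = (4/5, 1/5) → H(Y|X=0) = 0.72193
  X=1: P(X=1) = 4/21, P(Y|X=1) = (1/4, 3/4) → H(Y|X=1) = 0.81128
  X=2: P(X=2) = 2/21, P(Y|X=2) = (1/2, 1/2) → H(Y|X=2) = 1.00000
  X=3: P(X=3) = 10/21, P(Y|X=3) = (3/10, 7/10) → H(Y|X=3) = 0.88129
H(Y|X) = (5/21)·0.72193 + (4/21)·0.81128 + (2/21)·1.00000 + (10/21)·0.88129 = 0.8413 bits

H(X,Y) = -Σ_{x,y} P(x,y) log₂ P(x,y). Per-cell terms -P(x,y)·log₂P(x,y):
  X=0: 0.45568, 0.20916
  X=1: 0.20916, 0.40105
  X=2: 0.20916, 0.20916
  X=3: 0.40105, 0.52832
Sum of the 8 terms: H(X,Y) = 2.6227 bits

Chain rule check:
  H(X) + H(Y|X) = 1.7814 + 0.8413 = 2.6227 bits
  H(X,Y) = 2.6227 bits
✓ Chain rule verified.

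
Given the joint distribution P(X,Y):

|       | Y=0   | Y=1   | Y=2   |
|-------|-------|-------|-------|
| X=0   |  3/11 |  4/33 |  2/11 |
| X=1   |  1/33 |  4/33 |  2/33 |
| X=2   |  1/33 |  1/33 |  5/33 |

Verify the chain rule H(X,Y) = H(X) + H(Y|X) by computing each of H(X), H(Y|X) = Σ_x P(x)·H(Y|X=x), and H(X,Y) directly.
H(X) = 1.4076 bits, H(Y|X) = 1.4050 bits, H(X,Y) = 2.8126 bits

Marginal of X (row sums):
  P(X=0) = 3/11 + 4/33 + 2/11 = 19/33
  P(X=1) = 1/33 + 4/33 + 2/33 = 7/33
  P(X=2) = 1/33 + 1/33 + 5/33 = 7/33
H(X) = -[(19/33)·log₂(19/33) + (7/33)·log₂(7/33) + (7/33)·log₂(7/33)]
  = 0.45857 + 0.47452 + 0.47452 = 1.4076 bits

H(Y|X) = Σ_x P(x)·H(Y|X=x):
  X=0: P(X=0) = 19/33, P(Y|X=0) = (9/19, 4/19, 6/19) → H(Y|X=0) = 1.50903
  X=1: P(X=1) = 7/33, P(Y|X=1) = (1/7, 4/7, 2/7) → H(Y|X=1) = 1.37878
  X=2: P(X=2) = 7/33, P(Y|X=2) = (1/7, 1/7, 5/7) → H(Y|X=2) = 1.14883
H(Y|X) = (19/33)·1.50903 + (7/33)·1.37878 + (7/33)·1.14883 = 1.4050 bits

H(X,Y) = -Σ_{x,y} P(x,y) log₂ P(x,y). Per-cell terms -P(x,y)·log₂P(x,y):
  X=0: 0.51122, 0.36902, 0.44717
  X=1: 0.15286, 0.36902, 0.24511
  X=2: 0.15286, 0.15286, 0.41249
Sum of the 9 terms: H(X,Y) = 2.8126 bits

Chain rule check:
  H(X) + H(Y|X) = 1.4076 + 1.4050 = 2.8126 bits
  H(X,Y) = 2.8126 bits
✓ Chain rule verified.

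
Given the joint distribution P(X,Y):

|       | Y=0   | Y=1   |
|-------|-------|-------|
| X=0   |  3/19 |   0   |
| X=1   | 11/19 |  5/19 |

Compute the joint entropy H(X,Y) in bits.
1.3838 bits

H(X,Y) = -Σ_{x,y} P(x,y) log₂ P(x,y). Per-cell terms -P(x,y)·log₂P(x,y):
  X=0: 0.4205, 0.0000
  X=1: 0.4565, 0.5068
  (cells with P = 0 contribute 0)
Sum of the 4 terms: H(X,Y) = 1.3838 bits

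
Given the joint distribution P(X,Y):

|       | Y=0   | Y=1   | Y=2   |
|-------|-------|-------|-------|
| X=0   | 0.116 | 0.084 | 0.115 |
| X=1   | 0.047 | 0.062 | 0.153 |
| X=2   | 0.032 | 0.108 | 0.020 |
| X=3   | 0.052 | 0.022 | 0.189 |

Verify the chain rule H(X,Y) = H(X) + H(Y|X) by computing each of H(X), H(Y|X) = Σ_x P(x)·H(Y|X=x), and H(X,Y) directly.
H(X) = 1.9610 bits, H(Y|X) = 1.3447 bits, H(X,Y) = 3.3057 bits

Marginal of X (row sums):
  P(X=0) = 0.116 + 0.084 + 0.115 = 0.315
  P(X=1) = 0.047 + 0.062 + 0.153 = 0.262
  P(X=2) = 0.032 + 0.108 + 0.020 = 0.160
  P(X=3) = 0.052 + 0.022 + 0.189 = 0.263
H(X) = -[0.315·log₂(0.315) + 0.262·log₂(0.262) + 0.160·log₂(0.160) + 0.263·log₂(0.263)]
  = 0.52497 + 0.50628 + 0.42302 + 0.50677 = 1.9610 bits

H(Y|X) = Σ_x P(x)·H(Y|X=x):
  X=0: P(X=0) = 0.315, P(Y|X=0) = (116/315, 4/15, 23/63) → H(Y|X=0) = 1.56996
  X=1: P(X=1) = 0.262, P(Y|X=1) = (47/262, 31/131, 153/262) → H(Y|X=1) = 1.38989
  X=2: P(X=2) = 0.160, P(Y|X=2) = (1/5, 27/40, 1/8) → H(Y|X=2) = 1.22214
  X=3: P(X=3) = 0.263, P(Y|X=3) = (52/263, 22/263, 189/263) → H(Y|X=3) = 1.10434
H(Y|X) = 0.315·1.56996 + 0.262·1.38989 + 0.160·1.22214 + 0.263·1.10434 = 1.3447 bits

H(X,Y) = -Σ_{x,y} P(x,y) log₂ P(x,y). Per-cell terms -P(x,y)·log₂P(x,y):
  X=0: 0.36051, 0.30017, 0.35883
  X=1: 0.20733, 0.24872, 0.41438
  X=2: 0.15891, 0.34678, 0.11288
  X=3: 0.22180, 0.12114, 0.45427
Sum of the 12 terms: H(X,Y) = 3.3057 bits

Chain rule check:
  H(X) + H(Y|X) = 1.9610 + 1.3447 = 3.3057 bits
  H(X,Y) = 3.3057 bits
✓ Chain rule verified.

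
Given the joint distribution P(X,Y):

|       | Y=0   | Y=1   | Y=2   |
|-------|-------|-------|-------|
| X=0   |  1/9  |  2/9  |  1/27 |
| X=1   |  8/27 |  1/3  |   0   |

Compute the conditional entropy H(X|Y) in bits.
0.8838 bits

H(X|Y) = H(X,Y) - H(Y)

H(X,Y) = -Σ_{x,y} P(x,y) log₂ P(x,y). Per-cell terms -P(x,y)·log₂P(x,y):
  X=0: 0.3522, 0.4822, 0.1761
  X=1: 0.5200, 0.5283, 0.0000
  (cells with P = 0 contribute 0)
Sum of the 6 terms: H(X,Y) = 2.0588 bits

Marginal of Y (column sums):
  P(Y=0) = 1/9 + 8/27 = 11/27
  P(Y=1) = 2/9 + 1/3 = 5/9
  P(Y=2) = 1/27 + 0 = 1/27
H(Y) = -[(11/27)·log₂(11/27) + (5/9)·log₂(5/9) + (1/27)·log₂(1/27)]
  = 0.5278 + 0.4711 + 0.1761 = 1.1750 bits

H(X|Y) = H(X,Y) - H(Y) = 2.0588 - 1.1750 = 0.8838 bits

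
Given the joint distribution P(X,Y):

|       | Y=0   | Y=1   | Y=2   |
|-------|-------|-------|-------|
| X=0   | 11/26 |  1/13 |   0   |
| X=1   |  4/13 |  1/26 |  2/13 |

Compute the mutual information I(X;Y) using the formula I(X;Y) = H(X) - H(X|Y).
0.1765 bits

I(X;Y) = H(X) - H(X|Y)

Marginal of X (row sums):
  P(X=0) = 11/26 + 1/13 + 0 = 1/2
  P(X=1) = 4/13 + 1/26 + 2/13 = 1/2
H(X) = -[(1/2)·log₂(1/2) + (1/2)·log₂(1/2)]
  = 0.5000 + 0.5000 = 1.0000 bits

Marginal of Y (column sums):
  P(Y=0) = 11/26 + 4/13 = 19/26
  P(Y=1) = 1/13 + 1/26 = 3/26
  P(Y=2) = 0 + 2/13 = 2/13
H(X|Y) = Σ_y P(y)·H(X|Y=y):
  Y=0: P(Y=0) = 19/26, P(X|Y=0) = (11/19, 8/19) → H(X|Y=0) = 0.9819
  Y=1: P(Y=1) = 3/26, P(X|Y=1) = (2/3, 1/3) → H(X|Y=1) = 0.9183
  Y=2: P(Y=2) = 2/13, P(X|Y=2) = (0, 1) → H(X|Y=2) = 0.0000
H(X|Y) = (19/26)·0.9819 + (3/26)·0.9183 + (2/13)·0.0000 = 0.8235 bits

I(X;Y) = H(X) - H(X|Y) = 1.0000 - 0.8235 = 0.1765 bits

Cross-check via I(X;Y) = H(X) + H(Y) - H(X,Y): computing H(Y) from the column sums and H(X,Y) from the 6 cells in the same way gives H(Y) = 1.1056 bits and H(X,Y) = 1.9291 bits, so
I(X;Y) = 1.0000 + 1.1056 - 1.9291 = 0.1765 bits ✓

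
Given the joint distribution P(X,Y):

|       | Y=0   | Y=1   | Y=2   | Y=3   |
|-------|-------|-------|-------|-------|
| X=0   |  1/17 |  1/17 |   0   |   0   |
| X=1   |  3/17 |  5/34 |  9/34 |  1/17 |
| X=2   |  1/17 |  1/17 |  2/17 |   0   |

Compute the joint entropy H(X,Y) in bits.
2.9213 bits

H(X,Y) = -Σ_{x,y} P(x,y) log₂ P(x,y). Per-cell terms -P(x,y)·log₂P(x,y):
  X=0: 0.24044, 0.24044, 0.00000, 0.00000
  X=1: 0.44162, 0.40670, 0.50758, 0.24044
  X=2: 0.24044, 0.24044, 0.36323, 0.00000
  (cells with P = 0 contribute 0)
Sum of the 12 terms: H(X,Y) = 2.9213 bits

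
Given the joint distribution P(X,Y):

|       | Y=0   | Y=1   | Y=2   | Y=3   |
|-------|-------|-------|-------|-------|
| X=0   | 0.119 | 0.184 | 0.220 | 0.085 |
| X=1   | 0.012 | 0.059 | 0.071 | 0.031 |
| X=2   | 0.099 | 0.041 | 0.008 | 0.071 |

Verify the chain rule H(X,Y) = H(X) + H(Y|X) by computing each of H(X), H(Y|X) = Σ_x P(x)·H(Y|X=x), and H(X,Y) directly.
H(X) = 1.3542 bits, H(Y|X) = 1.8332 bits, H(X,Y) = 3.1874 bits

Marginal of X (row sums):
  P(X=0) = 0.119 + 0.184 + 0.220 + 0.085 = 0.608
  P(X=1) = 0.012 + 0.059 + 0.071 + 0.031 = 0.173
  P(X=2) = 0.099 + 0.041 + 0.008 + 0.071 = 0.219
H(X) = -[0.608·log₂(0.608) + 0.173·log₂(0.173) + 0.219·log₂(0.219)]
  = 0.43646 + 0.43789 + 0.47983 = 1.3542 bits

H(Y|X) = Σ_x P(x)·H(Y|X=x):
  X=0: P(X=0) = 0.608, P(Y|X=0) = (119/608, 23/76, 55/152, 85/608) → H(Y|X=0) = 1.90991
  X=1: P(X=1) = 0.173, P(Y|X=1) = (12/173, 59/173, 71/173, 31/173) → H(Y|X=1) = 1.76811
  X=2: P(X=2) = 0.219, P(Y|X=2) = (33/73, 41/219, 8/219, 71/219) → H(Y|X=2) = 1.67160
H(Y|X) = 0.608·1.90991 + 0.173·1.76811 + 0.219·1.67160 = 1.8332 bits

H(X,Y) = -Σ_{x,y} P(x,y) log₂ P(x,y). Per-cell terms -P(x,y)·log₂P(x,y):
  X=0: 0.36545, 0.44937, 0.48057, 0.30229
  X=1: 0.07657, 0.24091, 0.27094, 0.15536
  X=2: 0.33031, 0.18894, 0.05573, 0.27094
Sum of the 12 terms: H(X,Y) = 3.1874 bits

Chain rule check:
  H(X) + H(Y|X) = 1.3542 + 1.8332 = 3.1874 bits
  H(X,Y) = 3.1874 bits
✓ Chain rule verified.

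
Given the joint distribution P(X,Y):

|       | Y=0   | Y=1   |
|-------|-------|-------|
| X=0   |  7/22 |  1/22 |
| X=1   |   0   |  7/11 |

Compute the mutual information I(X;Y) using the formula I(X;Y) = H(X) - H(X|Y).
0.7047 bits

I(X;Y) = H(X) - H(X|Y)

Marginal of X (row sums):
  P(X=0) = 7/22 + 1/22 = 4/11
  P(X=1) = 0 + 7/11 = 7/11
H(X) = -[(4/11)·log₂(4/11) + (7/11)·log₂(7/11)]
  = 0.53070 + 0.41496 = 0.94566 bits

Marginal of Y (column sums):
  P(Y=0) = 7/22 + 0 = 7/22
  P(Y=1) = 1/22 + 7/11 = 15/22
H(X|Y) = Σ_y P(y)·H(X|Y=y):
  Y=0: P(Y=0) = 7/22, P(X|Y=0) = (1, 0) → H(X|Y=0) = 0.00000
  Y=1: P(Y=1) = 15/22, P(X|Y=1) = (1/15, 14/15) → H(X|Y=1) = 0.35336
H(X|Y) = (7/22)·0.00000 + (15/22)·0.35336 = 0.24093 bits

I(X;Y) = H(X) - H(X|Y) = 0.94566 - 0.24093 = 0.7047 bits

Cross-check via I(X;Y) = H(X) + H(Y) - H(X,Y): computing H(Y) from the column sums and H(X,Y) from the 4 cells in the same way gives H(Y) = 0.90239 bits and H(X,Y) = 1.14332 bits, so
I(X;Y) = 0.94566 + 0.90239 - 1.14332 = 0.7047 bits ✓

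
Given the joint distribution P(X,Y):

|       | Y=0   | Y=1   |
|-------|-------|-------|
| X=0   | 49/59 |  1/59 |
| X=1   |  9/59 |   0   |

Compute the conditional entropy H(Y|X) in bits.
0.1199 bits

H(Y|X) = H(X,Y) - H(X)

H(X,Y) = -Σ_{x,y} P(x,y) log₂ P(x,y). Per-cell terms -P(x,y)·log₂P(x,y):
  X=0: 0.222521, 0.099706
  X=1: 0.413804, 0.000000
  (cells with P = 0 contribute 0)
Sum of the 4 terms: H(X,Y) = 0.73603 bits

Marginal of X (row sums):
  P(X=0) = 49/59 + 1/59 = 50/59
  P(X=1) = 9/59 + 0 = 9/59
H(X) = -[(50/59)·log₂(50/59) + (9/59)·log₂(9/59)]
  = 0.202362 + 0.413804 = 0.61617 bits

H(Y|X) = H(X,Y) - H(X) = 0.73603 - 0.61617 = 0.1199 bits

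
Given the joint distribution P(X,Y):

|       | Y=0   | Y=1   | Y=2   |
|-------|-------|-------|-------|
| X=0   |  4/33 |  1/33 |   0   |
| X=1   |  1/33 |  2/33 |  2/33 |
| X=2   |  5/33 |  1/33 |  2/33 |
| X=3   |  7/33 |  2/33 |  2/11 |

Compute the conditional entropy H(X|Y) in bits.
1.6802 bits

H(X|Y) = H(X,Y) - H(Y)

H(X,Y) = -Σ_{x,y} P(x,y) log₂ P(x,y). Per-cell terms -P(x,y)·log₂P(x,y):
  X=0: 0.3690175, 0.1528604, 0.0000000
  X=1: 0.1528604, 0.2451148, 0.2451148
  X=2: 0.4124949, 0.1528604, 0.2451148
  X=3: 0.4745235, 0.2451148, 0.4471694
  (cells with P = 0 contribute 0)
Sum of the 12 terms: H(X,Y) = 3.142246 bits

Marginal of Y (column sums):
  P(Y=0) = 4/33 + 1/33 + 5/33 + 7/33 = 17/33
  P(Y=1) = 1/33 + 2/33 + 1/33 + 2/33 = 2/11
  P(Y=2) = 0 + 2/33 + 2/33 + 2/11 = 10/33
H(Y) = -[(17/33)·log₂(17/33) + (2/11)·log₂(2/11) + (10/33)·log₂(10/33)]
  = 0.4929646 + 0.4471694 + 0.5219594 = 1.462093 bits

H(X|Y) = H(X,Y) - H(Y) = 3.142246 - 1.462093 = 1.6802 bits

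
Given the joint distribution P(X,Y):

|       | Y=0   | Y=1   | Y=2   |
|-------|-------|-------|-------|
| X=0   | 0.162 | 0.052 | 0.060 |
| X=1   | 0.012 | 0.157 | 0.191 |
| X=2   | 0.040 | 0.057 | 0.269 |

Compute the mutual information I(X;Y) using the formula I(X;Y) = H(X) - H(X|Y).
0.2741 bits

I(X;Y) = H(X) - H(X|Y)

Marginal of X (row sums):
  P(X=0) = 0.162 + 0.052 + 0.060 = 0.274
  P(X=1) = 0.012 + 0.157 + 0.191 = 0.360
  P(X=2) = 0.040 + 0.057 + 0.269 = 0.366
H(X) = -[0.274·log₂(0.274) + 0.360·log₂(0.360) + 0.366·log₂(0.366)]
  = 0.5118 + 0.5306 + 0.5307 = 1.5731 bits

Marginal of Y (column sums):
  P(Y=0) = 0.162 + 0.012 + 0.040 = 0.214
  P(Y=1) = 0.052 + 0.157 + 0.057 = 0.266
  P(Y=2) = 0.060 + 0.191 + 0.269 = 0.520
H(X|Y) = Σ_y P(y)·H(X|Y=y):
  Y=0: P(Y=0) = 0.214, P(X|Y=0) = (81/107, 6/107, 20/107) → H(X|Y=0) = 0.9894
  Y=1: P(Y=1) = 0.266, P(X|Y=1) = (26/133, 157/266, 3/14) → H(X|Y=1) = 1.3855
  Y=2: P(Y=2) = 0.520, P(X|Y=2) = (3/26, 191/520, 269/520) → H(X|Y=2) = 1.3821
H(X|Y) = 0.214·0.9894 + 0.266·1.3855 + 0.520·1.3821 = 1.2990 bits

I(X;Y) = H(X) - H(X|Y) = 1.5731 - 1.2990 = 0.2741 bits

Cross-check via I(X;Y) = H(X) + H(Y) - H(X,Y): computing H(Y) from the column sums and H(X,Y) from the 9 cells in the same way gives H(Y) = 1.4748 bits and H(X,Y) = 2.7738 bits, so
I(X;Y) = 1.5731 + 1.4748 - 2.7738 = 0.2741 bits ✓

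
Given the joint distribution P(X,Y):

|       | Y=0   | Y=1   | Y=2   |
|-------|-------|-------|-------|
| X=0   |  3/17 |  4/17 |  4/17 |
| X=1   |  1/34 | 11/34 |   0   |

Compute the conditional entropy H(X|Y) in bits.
0.6705 bits

H(X|Y) = H(X,Y) - H(Y)

H(X,Y) = -Σ_{x,y} P(x,y) log₂ P(x,y). Per-cell terms -P(x,y)·log₂P(x,y):
  X=0: 0.4416, 0.4912, 0.4912
  X=1: 0.1496, 0.5267, 0.0000
  (cells with P = 0 contribute 0)
Sum of the 6 terms: H(X,Y) = 2.1003 bits

Marginal of Y (column sums):
  P(Y=0) = 3/17 + 1/34 = 7/34
  P(Y=1) = 4/17 + 11/34 = 19/34
  P(Y=2) = 4/17 + 0 = 4/17
H(Y) = -[(7/34)·log₂(7/34) + (19/34)·log₂(19/34) + (4/17)·log₂(4/17)]
  = 0.4694 + 0.4692 + 0.4912 = 1.4298 bits

H(X|Y) = H(X,Y) - H(Y) = 2.1003 - 1.4298 = 0.6705 bits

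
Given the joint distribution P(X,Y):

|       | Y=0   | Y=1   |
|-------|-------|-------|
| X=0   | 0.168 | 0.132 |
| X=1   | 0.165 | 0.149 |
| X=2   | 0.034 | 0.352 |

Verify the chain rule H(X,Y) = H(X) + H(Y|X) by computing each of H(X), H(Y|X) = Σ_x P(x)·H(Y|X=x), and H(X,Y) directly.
H(X) = 1.5759 bits, H(Y|X) = 0.7763 bits, H(X,Y) = 2.3522 bits

Marginal of X (row sums):
  P(X=0) = 0.168 + 0.132 = 0.300
  P(X=1) = 0.165 + 0.149 = 0.314
  P(X=2) = 0.034 + 0.352 = 0.386
H(X) = -[0.300·log₂(0.300) + 0.314·log₂(0.314) + 0.386·log₂(0.386)]
  = 0.52109 + 0.52475 + 0.53010 = 1.5759 bits

H(Y|X) = Σ_x P(x)·H(Y|X=x):
  X=0: P(X=0) = 0.300, P(Y|X=0) = (14/25, 11/25) → H(Y|X=0) = 0.98959
  X=1: P(X=1) = 0.314, P(Y|X=1) = (165/314, 149/314) → H(Y|X=1) = 0.99813
  X=2: P(X=2) = 0.386, P(Y|X=2) = (17/193, 176/193) → H(Y|X=2) = 0.43004
H(Y|X) = 0.300·0.98959 + 0.314·0.99813 + 0.386·0.43004 = 0.7763 bits

H(X,Y) = -Σ_{x,y} P(x,y) log₂ P(x,y). Per-cell terms -P(x,y)·log₂P(x,y):
  X=0: 0.43234, 0.38562
  X=1: 0.42891, 0.40925
  X=2: 0.16586, 0.53024
Sum of the 6 terms: H(X,Y) = 2.3522 bits

Chain rule check:
  H(X) + H(Y|X) = 1.5759 + 0.7763 = 2.3522 bits
  H(X,Y) = 2.3522 bits
✓ Chain rule verified.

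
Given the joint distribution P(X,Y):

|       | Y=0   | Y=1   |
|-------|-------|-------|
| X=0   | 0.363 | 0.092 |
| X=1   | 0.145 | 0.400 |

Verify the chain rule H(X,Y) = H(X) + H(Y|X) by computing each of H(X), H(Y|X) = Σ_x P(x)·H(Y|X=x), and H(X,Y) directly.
H(X) = 0.9941 bits, H(Y|X) = 0.7859 bits, H(X,Y) = 1.7801 bits

Marginal of X (row sums):
  P(X=0) = 0.363 + 0.092 = 0.455
  P(X=1) = 0.145 + 0.400 = 0.545
H(X) = -[0.455·log₂(0.455) + 0.545·log₂(0.545)]
  = 0.516908 + 0.477241 = 0.9941 bits

H(Y|X) = Σ_x P(x)·H(Y|X=x):
  X=0: P(X=0) = 0.455, P(Y|X=0) = (363/455, 92/455) → H(Y|X=0) = 0.726302
  X=1: P(X=1) = 0.545, P(Y|X=1) = (29/109, 80/109) → H(Y|X=1) = 0.835747
H(Y|X) = 0.455·0.726302 + 0.545·0.835747 = 0.7859 bits

H(X,Y) = -Σ_{x,y} P(x,y) log₂ P(x,y). Per-cell terms -P(x,y)·log₂P(x,y):
  X=0: 0.530691, 0.316684
  X=1: 0.403952, 0.528771
Sum of the 4 terms: H(X,Y) = 1.7801 bits

Chain rule check:
  H(X) + H(Y|X) = 0.9941 + 0.7859 = 1.7800 bits
  H(X,Y) = 1.7801 bits
✓ Chain rule verified (Δ = 0.0001 is 4-dp rounding noise: each of the three values was rounded independently).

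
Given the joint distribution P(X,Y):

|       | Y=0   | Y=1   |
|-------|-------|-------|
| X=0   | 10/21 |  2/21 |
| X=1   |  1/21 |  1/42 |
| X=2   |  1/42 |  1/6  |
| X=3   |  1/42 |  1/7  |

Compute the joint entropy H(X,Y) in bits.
2.2590 bits

H(X,Y) = -Σ_{x,y} P(x,y) log₂ P(x,y). Per-cell terms -P(x,y)·log₂P(x,y):
  X=0: 0.50971, 0.32308
  X=1: 0.20916, 0.12839
  X=2: 0.12839, 0.43083
  X=3: 0.12839, 0.40105
Sum of the 8 terms: H(X,Y) = 2.2590 bits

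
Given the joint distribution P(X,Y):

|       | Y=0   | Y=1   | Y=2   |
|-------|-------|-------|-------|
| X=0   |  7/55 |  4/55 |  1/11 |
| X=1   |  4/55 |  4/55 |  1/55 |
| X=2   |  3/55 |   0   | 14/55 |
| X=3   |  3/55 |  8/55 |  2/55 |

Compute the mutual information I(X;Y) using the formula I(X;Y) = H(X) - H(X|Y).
0.3697 bits

I(X;Y) = H(X) - H(X|Y)

Marginal of X (row sums):
  P(X=0) = 7/55 + 4/55 + 1/11 = 16/55
  P(X=1) = 4/55 + 4/55 + 1/55 = 9/55
  P(X=2) = 3/55 + 0 + 14/55 = 17/55
  P(X=3) = 3/55 + 8/55 + 2/55 = 13/55
H(X) = -[(16/55)·log₂(16/55) + (9/55)·log₂(9/55) + (17/55)·log₂(17/55) + (13/55)·log₂(13/55)]
  = 0.51821 + 0.42733 + 0.52357 + 0.49185 = 1.96096 bits

Marginal of Y (column sums):
  P(Y=0) = 7/55 + 4/55 + 3/55 + 3/55 = 17/55
  P(Y=1) = 4/55 + 4/55 + 0 + 8/55 = 16/55
  P(Y=2) = 1/11 + 1/55 + 14/55 + 2/55 = 2/5
H(X|Y) = Σ_y P(y)·H(X|Y=y):
  Y=0: P(Y=0) = 17/55, P(X|Y=0) = (7/17, 4/17, 3/17, 3/17) → H(X|Y=0) = 1.90151
  Y=1: P(Y=1) = 16/55, P(X|Y=1) = (1/4, 1/4, 0, 1/2) → H(X|Y=1) = 1.50000
  Y=2: P(Y=2) = 2/5, P(X|Y=2) = (5/22, 1/22, 7/11, 1/11) → H(X|Y=2) = 1.41795
H(X|Y) = (17/55)·1.90151 + (16/55)·1.50000 + (2/5)·1.41795 = 1.59128 bits

I(X;Y) = H(X) - H(X|Y) = 1.96096 - 1.59128 = 0.3697 bits

Cross-check via I(X;Y) = H(X) + H(Y) - H(X,Y): computing H(Y) from the column sums and H(X,Y) from the 12 cells in the same way gives H(Y) = 1.57055 bits and H(X,Y) = 3.16183 bits, so
I(X;Y) = 1.96096 + 1.57055 - 3.16183 = 0.3697 bits ✓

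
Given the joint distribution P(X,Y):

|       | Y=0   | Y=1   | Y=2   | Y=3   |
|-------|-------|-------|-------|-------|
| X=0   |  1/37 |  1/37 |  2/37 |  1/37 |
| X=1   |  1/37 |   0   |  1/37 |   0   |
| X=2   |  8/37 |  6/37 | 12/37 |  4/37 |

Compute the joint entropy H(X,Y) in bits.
2.7087 bits

H(X,Y) = -Σ_{x,y} P(x,y) log₂ P(x,y). Per-cell terms -P(x,y)·log₂P(x,y):
  X=0: 0.1408, 0.1408, 0.2275, 0.1408
  X=1: 0.1408, 0.0000, 0.1408, 0.0000
  X=2: 0.4777, 0.4256, 0.5269, 0.3470
  (cells with P = 0 contribute 0)
Sum of the 12 terms: H(X,Y) = 2.7087 bits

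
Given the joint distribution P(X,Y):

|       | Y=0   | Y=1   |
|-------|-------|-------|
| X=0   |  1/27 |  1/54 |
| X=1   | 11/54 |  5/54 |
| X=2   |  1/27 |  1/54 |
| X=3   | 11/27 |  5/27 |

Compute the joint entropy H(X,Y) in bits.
2.3291 bits

H(X,Y) = -Σ_{x,y} P(x,y) log₂ P(x,y). Per-cell terms -P(x,y)·log₂P(x,y):
  X=0: 0.176107, 0.106572
  X=1: 0.467593, 0.317867
  X=2: 0.176107, 0.106572
  X=3: 0.527778, 0.450548
Sum of the 8 terms: H(X,Y) = 2.3291 bits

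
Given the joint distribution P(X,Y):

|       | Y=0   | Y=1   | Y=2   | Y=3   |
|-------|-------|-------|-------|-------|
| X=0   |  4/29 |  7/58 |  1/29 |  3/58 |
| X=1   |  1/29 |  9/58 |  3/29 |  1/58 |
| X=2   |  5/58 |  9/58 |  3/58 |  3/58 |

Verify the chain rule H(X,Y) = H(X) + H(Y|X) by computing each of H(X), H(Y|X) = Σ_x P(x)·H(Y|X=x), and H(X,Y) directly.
H(X) = 1.5832 bits, H(Y|X) = 1.7559 bits, H(X,Y) = 3.3391 bits

Marginal of X (row sums):
  P(X=0) = 4/29 + 7/58 + 1/29 + 3/58 = 10/29
  P(X=1) = 1/29 + 9/58 + 3/29 + 1/58 = 9/29
  P(X=2) = 5/58 + 9/58 + 3/58 + 3/58 = 10/29
H(X) = -[(10/29)·log₂(10/29) + (9/29)·log₂(9/29) + (10/29)·log₂(10/29)]
  = 0.52967 + 0.52388 + 0.52967 = 1.5832 bits

H(Y|X) = Σ_x P(x)·H(Y|X=x):
  X=0: P(X=0) = 10/29, P(Y|X=0) = (2/5, 7/20, 1/10, 3/20) → H(Y|X=0) = 1.80161
  X=1: P(X=1) = 9/29, P(Y|X=1) = (1/9, 1/2, 1/3, 1/18) → H(Y|X=1) = 1.61220
  X=2: P(X=2) = 10/29, P(Y|X=2) = (1/4, 9/20, 3/20, 3/20) → H(Y|X=2) = 1.83949
H(Y|X) = (10/29)·1.80161 + (9/29)·1.61220 + (10/29)·1.83949 = 1.7559 bits

H(X,Y) = -Σ_{x,y} P(x,y) log₂ P(x,y). Per-cell terms -P(x,y)·log₂P(x,y):
  X=0: 0.39420, 0.36818, 0.16752, 0.22102
  X=1: 0.16752, 0.41711, 0.33859, 0.10100
  X=2: 0.30483, 0.41711, 0.22102, 0.22102
Sum of the 12 terms: H(X,Y) = 3.3391 bits

Chain rule check:
  H(X) + H(Y|X) = 1.5832 + 1.7559 = 3.3391 bits
  H(X,Y) = 3.3391 bits
✓ Chain rule verified.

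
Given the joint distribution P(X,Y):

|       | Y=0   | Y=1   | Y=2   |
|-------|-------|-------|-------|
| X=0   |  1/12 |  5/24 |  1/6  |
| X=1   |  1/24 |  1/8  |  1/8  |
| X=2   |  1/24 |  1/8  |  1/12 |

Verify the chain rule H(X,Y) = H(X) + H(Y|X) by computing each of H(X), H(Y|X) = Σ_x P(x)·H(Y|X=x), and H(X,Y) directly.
H(X) = 1.5343 bits, H(Y|X) = 1.4725 bits, H(X,Y) = 3.0069 bits

Marginal of X (row sums):
  P(X=0) = 1/12 + 5/24 + 1/6 = 11/24
  P(X=1) = 1/24 + 1/8 + 1/8 = 7/24
  P(X=2) = 1/24 + 1/8 + 1/12 = 1/4
H(X) = -[(11/24)·log₂(11/24) + (7/24)·log₂(7/24) + (1/4)·log₂(1/4)]
  = 0.51587 + 0.51847 + 0.50000 = 1.5343 bits

H(Y|X) = Σ_x P(x)·H(Y|X=x):
  X=0: P(X=0) = 11/24, P(Y|X=0) = (2/11, 5/11, 4/11) → H(Y|X=0) = 1.49492
  X=1: P(X=1) = 7/24, P(Y|X=1) = (1/7, 3/7, 3/7) → H(Y|X=1) = 1.44882
  X=2: P(X=2) = 1/4, P(Y|X=2) = (1/6, 1/2, 1/3) → H(Y|X=2) = 1.45915
H(Y|X) = (11/24)·1.49492 + (7/24)·1.44882 + (1/4)·1.45915 = 1.4725 bits

H(X,Y) = -Σ_{x,y} P(x,y) log₂ P(x,y). Per-cell terms -P(x,y)·log₂P(x,y):
  X=0: 0.29875, 0.47147, 0.43083
  X=1: 0.19104, 0.37500, 0.37500
  X=2: 0.19104, 0.37500, 0.29875
Sum of the 9 terms: H(X,Y) = 3.0069 bits

Chain rule check:
  H(X) + H(Y|X) = 1.5343 + 1.4725 = 3.0068 bits
  H(X,Y) = 3.0069 bits
✓ Chain rule verified (Δ = 0.0001 is 4-dp rounding noise: each of the three values was rounded independently).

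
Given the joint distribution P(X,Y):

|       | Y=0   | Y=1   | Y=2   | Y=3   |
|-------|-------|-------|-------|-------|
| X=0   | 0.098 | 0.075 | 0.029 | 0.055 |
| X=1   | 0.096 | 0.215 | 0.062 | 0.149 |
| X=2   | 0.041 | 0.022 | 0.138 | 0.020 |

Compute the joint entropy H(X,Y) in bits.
3.2635 bits

H(X,Y) = -Σ_{x,y} P(x,y) log₂ P(x,y). Per-cell terms -P(x,y)·log₂P(x,y):
  X=0: 0.32841, 0.28027, 0.14813, 0.23014
  X=1: 0.32456, 0.47678, 0.24872, 0.40925
  X=2: 0.18894, 0.12114, 0.39430, 0.11288
Sum of the 12 terms: H(X,Y) = 3.2635 bits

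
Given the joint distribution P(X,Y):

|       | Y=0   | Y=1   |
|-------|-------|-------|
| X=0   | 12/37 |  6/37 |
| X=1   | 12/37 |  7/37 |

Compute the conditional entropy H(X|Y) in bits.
0.9985 bits

H(X|Y) = H(X,Y) - H(Y)

H(X,Y) = -Σ_{x,y} P(x,y) log₂ P(x,y). Per-cell terms -P(x,y)·log₂P(x,y):
  X=0: 0.52686, 0.42559
  X=1: 0.52686, 0.45445
Sum of the 4 terms: H(X,Y) = 1.9338 bits

Marginal of Y (column sums):
  P(Y=0) = 12/37 + 12/37 = 24/37
  P(Y=1) = 6/37 + 7/37 = 13/37
H(Y) = -[(24/37)·log₂(24/37) + (13/37)·log₂(13/37)]
  = 0.40508 + 0.53019 = 0.9353 bits

H(X|Y) = H(X,Y) - H(Y) = 1.9338 - 0.9353 = 0.9985 bits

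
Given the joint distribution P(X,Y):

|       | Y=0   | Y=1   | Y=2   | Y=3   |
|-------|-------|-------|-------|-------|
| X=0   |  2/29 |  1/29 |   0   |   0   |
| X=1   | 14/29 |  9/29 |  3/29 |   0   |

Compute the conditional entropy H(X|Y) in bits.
0.4616 bits

H(X|Y) = H(X,Y) - H(Y)

H(X,Y) = -Σ_{x,y} P(x,y) log₂ P(x,y). Per-cell terms -P(x,y)·log₂P(x,y):
  X=0: 0.266068, 0.167517, 0.000000, 0.000000
  X=1: 0.507199, 0.523879, 0.338588, 0.000000
  (cells with P = 0 contribute 0)
Sum of the 8 terms: H(X,Y) = 1.80325 bits

Marginal of Y (column sums):
  P(Y=0) = 2/29 + 14/29 = 16/29
  P(Y=1) = 1/29 + 9/29 = 10/29
  P(Y=2) = 0 + 3/29 = 3/29
  P(Y=3) = 0 + 0 = 0
H(Y) = -[(16/29)·log₂(16/29) + (10/29)·log₂(10/29) + (3/29)·log₂(3/29)]   (outcomes with P = 0 contribute 0)
  = 0.473369 + 0.529673 + 0.338588 = 1.34163 bits

H(X|Y) = H(X,Y) - H(Y) = 1.80325 - 1.34163 = 0.4616 bits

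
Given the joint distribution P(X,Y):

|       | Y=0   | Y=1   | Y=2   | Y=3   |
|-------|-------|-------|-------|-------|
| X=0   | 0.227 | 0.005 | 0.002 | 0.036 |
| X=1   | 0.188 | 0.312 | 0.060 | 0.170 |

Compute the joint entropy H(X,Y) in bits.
2.3701 bits

H(X,Y) = -Σ_{x,y} P(x,y) log₂ P(x,y). Per-cell terms -P(x,y)·log₂P(x,y):
  X=0: 0.4856, 0.0382, 0.0179, 0.1727
  X=1: 0.4533, 0.5243, 0.2435, 0.4346
Sum of the 8 terms: H(X,Y) = 2.3701 bits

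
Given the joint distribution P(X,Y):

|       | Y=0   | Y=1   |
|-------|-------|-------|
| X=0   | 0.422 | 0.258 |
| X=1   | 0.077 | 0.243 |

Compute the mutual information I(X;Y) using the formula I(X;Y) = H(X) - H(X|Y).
0.0941 bits

I(X;Y) = H(X) - H(X|Y)

Marginal of X (row sums):
  P(X=0) = 0.422 + 0.258 = 0.680
  P(X=1) = 0.077 + 0.243 = 0.320
H(X) = -[0.680·log₂(0.680) + 0.320·log₂(0.320)]
  = 0.37835 + 0.52603 = 0.9044 bits

Marginal of Y (column sums):
  P(Y=0) = 0.422 + 0.077 = 0.499
  P(Y=1) = 0.258 + 0.243 = 0.501
H(X|Y) = Σ_y P(y)·H(X|Y=y):
  Y=0: P(Y=0) = 0.499, P(X|Y=0) = (422/499, 77/499) → H(X|Y=0) = 0.62052
  Y=1: P(Y=1) = 0.501, P(X|Y=1) = (86/167, 81/167) → H(X|Y=1) = 0.99935
H(X|Y) = 0.499·0.62052 + 0.501·0.99935 = 0.8103 bits

I(X;Y) = H(X) - H(X|Y) = 0.9044 - 0.8103 = 0.0941 bits

Cross-check via I(X;Y) = H(X) + H(Y) - H(X,Y): computing H(Y) from the column sums and H(X,Y) from the 4 cells in the same way gives H(Y) = 1.0000 bits and H(X,Y) = 1.8103 bits, so
I(X;Y) = 0.9044 + 1.0000 - 1.8103 = 0.0941 bits ✓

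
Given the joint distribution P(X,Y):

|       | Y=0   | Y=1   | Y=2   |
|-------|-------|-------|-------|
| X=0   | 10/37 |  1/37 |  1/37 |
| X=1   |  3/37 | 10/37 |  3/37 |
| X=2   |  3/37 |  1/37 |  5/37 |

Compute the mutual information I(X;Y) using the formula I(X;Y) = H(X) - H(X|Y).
0.3774 bits

I(X;Y) = H(X) - H(X|Y)

Marginal of X (row sums):
  P(X=0) = 10/37 + 1/37 + 1/37 = 12/37
  P(X=1) = 3/37 + 10/37 + 3/37 = 16/37
  P(X=2) = 3/37 + 1/37 + 5/37 = 9/37
H(X) = -[(12/37)·log₂(12/37) + (16/37)·log₂(16/37) + (9/37)·log₂(9/37)]
  = 0.52686 + 0.52301 + 0.49610 = 1.54597 bits

Marginal of Y (column sums):
  P(Y=0) = 10/37 + 3/37 + 3/37 = 16/37
  P(Y=1) = 1/37 + 10/37 + 1/37 = 12/37
  P(Y=2) = 1/37 + 3/37 + 5/37 = 9/37
H(X|Y) = Σ_y P(y)·H(X|Y=y):
  Y=0: P(Y=0) = 16/37, P(X|Y=0) = (5/8, 3/16, 3/16) → H(X|Y=0) = 1.32943
  Y=1: P(Y=1) = 12/37, P(X|Y=1) = (1/12, 5/6, 1/12) → H(X|Y=1) = 0.81669
  Y=2: P(Y=2) = 9/37, P(X|Y=2) = (1/9, 1/3, 5/9) → H(X|Y=2) = 1.35164
H(X|Y) = (16/37)·1.32943 + (12/37)·0.81669 + (9/37)·1.35164 = 1.16854 bits

I(X;Y) = H(X) - H(X|Y) = 1.54597 - 1.16854 = 0.3774 bits

Cross-check via I(X;Y) = H(X) + H(Y) - H(X,Y): computing H(Y) from the column sums and H(X,Y) from the 9 cells in the same way gives H(Y) = 1.54597 bits and H(X,Y) = 2.71451 bits, so
I(X;Y) = 1.54597 + 1.54597 - 2.71451 = 0.3774 bits ✓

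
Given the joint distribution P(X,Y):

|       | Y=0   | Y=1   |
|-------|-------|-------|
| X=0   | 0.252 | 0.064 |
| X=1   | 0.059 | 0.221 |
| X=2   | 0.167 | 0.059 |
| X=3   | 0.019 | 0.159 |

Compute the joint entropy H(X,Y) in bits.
2.6797 bits

H(X,Y) = -Σ_{x,y} P(x,y) log₂ P(x,y). Per-cell terms -P(x,y)·log₂P(x,y):
  X=0: 0.50110, 0.25381
  X=1: 0.24091, 0.48131
  X=2: 0.43121, 0.24091
  X=3: 0.10864, 0.42181
Sum of the 8 terms: H(X,Y) = 2.6797 bits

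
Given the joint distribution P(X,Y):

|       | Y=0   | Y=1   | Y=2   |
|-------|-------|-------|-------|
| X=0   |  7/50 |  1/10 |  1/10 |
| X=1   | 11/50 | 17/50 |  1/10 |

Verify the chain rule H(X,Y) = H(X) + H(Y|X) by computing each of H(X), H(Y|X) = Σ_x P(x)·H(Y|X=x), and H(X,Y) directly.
H(X) = 0.9248 bits, H(Y|X) = 1.4786 bits, H(X,Y) = 2.4034 bits

Marginal of X (row sums):
  P(X=0) = 7/50 + 1/10 + 1/10 = 17/50
  P(X=1) = 11/50 + 17/50 + 1/10 = 33/50
H(X) = -[(17/50)·log₂(17/50) + (33/50)·log₂(33/50)]
  = 0.52917 + 0.39564 = 0.9248 bits

H(Y|X) = Σ_x P(x)·H(Y|X=x):
  X=0: P(X=0) = 17/50, P(Y|X=0) = (7/17, 5/17, 5/17) → H(Y|X=0) = 1.56565
  X=1: P(X=1) = 33/50, P(Y|X=1) = (1/3, 17/33, 5/33) → H(Y|X=1) = 1.43378
H(Y|X) = (17/50)·1.56565 + (33/50)·1.43378 = 1.4786 bits

H(X,Y) = -Σ_{x,y} P(x,y) log₂ P(x,y). Per-cell terms -P(x,y)·log₂P(x,y):
  X=0: 0.39711, 0.33219, 0.33219
  X=1: 0.48057, 0.52917, 0.33219
Sum of the 6 terms: H(X,Y) = 2.4034 bits

Chain rule check:
  H(X) + H(Y|X) = 0.9248 + 1.4786 = 2.4034 bits
  H(X,Y) = 2.4034 bits
✓ Chain rule verified.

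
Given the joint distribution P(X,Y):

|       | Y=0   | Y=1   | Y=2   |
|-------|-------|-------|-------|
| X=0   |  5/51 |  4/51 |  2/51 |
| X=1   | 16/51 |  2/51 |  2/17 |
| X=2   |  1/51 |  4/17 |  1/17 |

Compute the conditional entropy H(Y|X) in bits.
1.2000 bits

H(Y|X) = H(X,Y) - H(X)

H(X,Y) = -Σ_{x,y} P(x,y) log₂ P(x,y). Per-cell terms -P(x,y)·log₂P(x,y):
  X=0: 0.32848, 0.28803, 0.18323
  X=1: 0.52468, 0.18323, 0.36323
  X=2: 0.11122, 0.49117, 0.24044
Sum of the 9 terms: H(X,Y) = 2.7137 bits

Marginal of X (row sums):
  P(X=0) = 5/51 + 4/51 + 2/51 = 11/51
  P(X=1) = 16/51 + 2/51 + 2/17 = 8/17
  P(X=2) = 1/51 + 4/17 + 1/17 = 16/51
H(X) = -[(11/51)·log₂(11/51) + (8/17)·log₂(8/17) + (16/51)·log₂(16/51)]
  = 0.47731 + 0.51175 + 0.52468 = 1.5137 bits

H(Y|X) = H(X,Y) - H(X) = 2.7137 - 1.5137 = 1.2000 bits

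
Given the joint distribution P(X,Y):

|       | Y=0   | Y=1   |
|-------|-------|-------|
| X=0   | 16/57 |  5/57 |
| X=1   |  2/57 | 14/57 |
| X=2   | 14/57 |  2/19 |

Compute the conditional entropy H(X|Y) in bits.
1.3398 bits

H(X|Y) = H(X,Y) - H(Y)

H(X,Y) = -Σ_{x,y} P(x,y) log₂ P(x,y). Per-cell terms -P(x,y)·log₂P(x,y):
  X=0: 0.514495, 0.307979
  X=1: 0.169575, 0.497500
  X=2: 0.497500, 0.341887
Sum of the 6 terms: H(X,Y) = 2.328936 bits

Marginal of Y (column sums):
  P(Y=0) = 16/57 + 2/57 + 14/57 = 32/57
  P(Y=1) = 5/57 + 14/57 + 2/19 = 25/57
H(Y) = -[(32/57)·log₂(32/57) + (25/57)·log₂(25/57)]
  = 0.467587 + 0.521506 = 0.989093 bits

H(X|Y) = H(X,Y) - H(Y) = 2.328936 - 0.989093 = 1.3398 bits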